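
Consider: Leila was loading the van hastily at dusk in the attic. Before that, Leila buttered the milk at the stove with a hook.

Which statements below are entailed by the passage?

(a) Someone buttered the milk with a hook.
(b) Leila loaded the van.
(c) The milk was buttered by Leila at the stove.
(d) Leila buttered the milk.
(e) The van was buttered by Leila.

(a) Entailed — this follows by dropping conjuncts from the buttering event's description.
(b) Not entailed — 'was loading' is progressive on an accomplishment; it does not entail the completed 'loaded'.
(c) Entailed — every conjunct here is already in the original buttering event.
(d) Entailed — dropping 'with a hook', 'at the stove' leaves a sub-description the original still satisfies.
(e) Not entailed — Leila buttered the milk, not the van; the van belongs to the loading event.

(a), (c), (d)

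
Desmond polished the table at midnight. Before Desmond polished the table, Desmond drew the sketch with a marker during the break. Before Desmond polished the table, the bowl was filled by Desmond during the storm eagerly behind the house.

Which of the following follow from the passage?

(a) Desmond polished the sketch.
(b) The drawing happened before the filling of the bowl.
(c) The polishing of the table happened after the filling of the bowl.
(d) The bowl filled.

(c), (d)

(a) Not entailed — Desmond polished the table, not the sketch; the sketch belongs to the drawing event.
(b) Not entailed — the narrative doesn't order the drawing relative to the filling.
(c) Entailed — the narrative places the filling before the polishing.
(d) Entailed — 'Desmond filled the bowl' is causative; it entails the inchoative 'the bowl filled'.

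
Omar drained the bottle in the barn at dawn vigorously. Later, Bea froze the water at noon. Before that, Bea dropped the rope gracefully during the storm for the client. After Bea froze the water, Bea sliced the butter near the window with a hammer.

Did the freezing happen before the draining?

The narrative orders the draining before the freezing.

no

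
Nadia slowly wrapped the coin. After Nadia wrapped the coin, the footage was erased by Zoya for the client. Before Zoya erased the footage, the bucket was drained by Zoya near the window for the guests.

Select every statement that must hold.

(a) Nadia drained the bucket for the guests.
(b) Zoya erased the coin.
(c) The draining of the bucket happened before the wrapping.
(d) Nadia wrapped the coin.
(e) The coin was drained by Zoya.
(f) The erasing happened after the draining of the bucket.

(a) Not entailed — the passage has Zoya draining the bucket, not Nadia.
(b) Not entailed — Zoya erased the footage, not the coin; the coin belongs to the wrapping event.
(c) Not entailed — the narrative doesn't order the draining relative to the wrapping.
(d) Entailed — this follows by dropping conjuncts from the wrapping event's description.
(e) Not entailed — Zoya drained the bucket, not the coin; the coin belongs to the wrapping event.
(f) Entailed — the narrative places the draining before the erasing.

(d), (f)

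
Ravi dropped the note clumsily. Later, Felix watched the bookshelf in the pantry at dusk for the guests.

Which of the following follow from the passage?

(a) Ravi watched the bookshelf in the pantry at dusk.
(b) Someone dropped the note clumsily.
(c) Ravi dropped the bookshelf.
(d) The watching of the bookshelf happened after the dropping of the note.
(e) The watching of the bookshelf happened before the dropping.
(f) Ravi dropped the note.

(a) Not entailed — the passage has Felix watching the bookshelf, not Ravi.
(b) Entailed — generalizing the agent leaves a sub-description the original still satisfies.
(c) Not entailed — Ravi dropped the note, not the bookshelf; the bookshelf belongs to the watching event.
(d) Entailed — the narrative places the dropping before the watching.
(e) Not entailed — the narrative places the dropping before the watching, not after.
(f) Entailed — every conjunct here is already in the original dropping event.

(b), (d), (f)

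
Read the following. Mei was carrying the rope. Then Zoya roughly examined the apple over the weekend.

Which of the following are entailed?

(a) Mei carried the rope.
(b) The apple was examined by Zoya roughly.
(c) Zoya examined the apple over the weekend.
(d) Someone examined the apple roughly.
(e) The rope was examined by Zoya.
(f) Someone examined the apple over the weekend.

(a) Entailed — 'carry' is an activity; 'was carrying' entails that some carrying happened, so 'carried' holds.
(b) Entailed — dropping 'over the weekend' leaves a sub-description the original still satisfies.
(c) Entailed — every conjunct here is already in the original examining event.
(d) Entailed — dropping 'over the weekend' and generalizing the agent leaves a sub-description the original still satisfies.
(e) Not entailed — Zoya examined the apple, not the rope; the rope belongs to the carrying event.
(f) Entailed — dropping 'roughly' and generalizing the agent leaves a sub-description the original still satisfies.

(a), (b), (c), (d), (f)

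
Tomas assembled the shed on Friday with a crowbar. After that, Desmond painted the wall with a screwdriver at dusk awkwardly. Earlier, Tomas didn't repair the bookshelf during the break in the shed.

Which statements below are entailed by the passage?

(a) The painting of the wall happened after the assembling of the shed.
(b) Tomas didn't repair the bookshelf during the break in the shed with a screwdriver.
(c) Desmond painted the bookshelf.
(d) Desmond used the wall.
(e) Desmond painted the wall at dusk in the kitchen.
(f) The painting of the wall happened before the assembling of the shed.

(a) Entailed — the narrative places the assembling before the painting.
(b) Entailed — under negation, adding a further restriction is entailed: if no such repairing event occurred, none occurred with a screwdriver either.
(c) Not entailed — Desmond painted the wall, not the bookshelf; the bookshelf belongs to the repairing event.
(d) Not entailed — the wall is the patient, not an instrument — Desmond used a screwdriver.
(e) Not entailed — 'in the kitchen' adds information not in the original event.
(f) Not entailed — the narrative places the assembling before the painting, not after.

(a), (b)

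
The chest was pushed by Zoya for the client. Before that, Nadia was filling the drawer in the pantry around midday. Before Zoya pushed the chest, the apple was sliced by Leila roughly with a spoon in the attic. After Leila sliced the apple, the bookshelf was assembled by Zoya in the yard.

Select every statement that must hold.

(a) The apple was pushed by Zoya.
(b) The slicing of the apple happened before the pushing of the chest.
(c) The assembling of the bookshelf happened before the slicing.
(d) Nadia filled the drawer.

(b)

(a) Not entailed — Zoya pushed the chest, not the apple; the apple belongs to the slicing event.
(b) Entailed — the narrative places the slicing before the pushing.
(c) Not entailed — the narrative places the slicing before the assembling, not after.
(d) Not entailed — 'was filling' is progressive on an accomplishment; it does not entail the completed 'filled'.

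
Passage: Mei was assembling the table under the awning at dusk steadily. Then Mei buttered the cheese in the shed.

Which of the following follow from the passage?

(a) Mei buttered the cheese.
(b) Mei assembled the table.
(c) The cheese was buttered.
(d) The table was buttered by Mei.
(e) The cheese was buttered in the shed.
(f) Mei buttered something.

(a), (c), (e), (f)

(a) Entailed — every conjunct here is already in the original buttering event.
(b) Not entailed — 'was assembling' is progressive on an accomplishment; it does not entail the completed 'assembled'.
(c) Entailed — dropping 'in the shed' and generalizing the agent leaves a sub-description the original still satisfies.
(d) Not entailed — Mei buttered the cheese, not the table; the table belongs to the assembling event.
(e) Entailed — the original entails any weakening of itself; this just generalizes the agent.
(f) Entailed — the original entails any weakening of itself; this just drops 'in the shed' and generalizes the patient.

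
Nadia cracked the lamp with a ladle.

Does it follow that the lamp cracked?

yes

'Nadia cracked the lamp' is the causative; it entails the inchoative 'the lamp cracked'.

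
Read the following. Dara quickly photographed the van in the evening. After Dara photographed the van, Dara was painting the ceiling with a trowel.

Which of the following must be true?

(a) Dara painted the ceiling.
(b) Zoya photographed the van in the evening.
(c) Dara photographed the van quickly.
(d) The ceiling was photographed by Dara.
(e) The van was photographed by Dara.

(c), (e)

(a) Not entailed — 'was painting' is progressive on an accomplishment; it does not entail the completed 'painted'.
(b) Not entailed — the passage has Dara photographing the van, not Zoya.
(c) Entailed — every conjunct here is already in the original photographing event.
(d) Not entailed — Dara photographed the van, not the ceiling; the ceiling belongs to the painting event.
(e) Entailed — this follows by dropping conjuncts from the photographing event's description.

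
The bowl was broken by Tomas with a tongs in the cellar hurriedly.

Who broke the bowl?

'Tomas' marks the agent of the breaking event.

Tomas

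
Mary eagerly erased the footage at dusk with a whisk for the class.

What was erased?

'the footage' marks the patient of the erasing event.

the footage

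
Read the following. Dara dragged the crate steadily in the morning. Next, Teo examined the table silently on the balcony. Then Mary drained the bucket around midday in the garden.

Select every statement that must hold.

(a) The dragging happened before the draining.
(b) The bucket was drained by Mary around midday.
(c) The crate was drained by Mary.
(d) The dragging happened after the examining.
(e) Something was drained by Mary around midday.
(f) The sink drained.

(a), (b), (e)

(a) Entailed — the narrative places the dragging before the draining.
(b) Entailed — the original entails any weakening of itself; this just drops 'in the garden'.
(c) Not entailed — Mary drained the bucket, not the crate; the crate belongs to the dragging event.
(d) Not entailed — the narrative places the dragging before the examining, not after.
(e) Entailed — the original entails any weakening of itself; this just drops 'in the garden' and generalizes the patient.
(f) Not entailed — the bucket is what drained, not the sink.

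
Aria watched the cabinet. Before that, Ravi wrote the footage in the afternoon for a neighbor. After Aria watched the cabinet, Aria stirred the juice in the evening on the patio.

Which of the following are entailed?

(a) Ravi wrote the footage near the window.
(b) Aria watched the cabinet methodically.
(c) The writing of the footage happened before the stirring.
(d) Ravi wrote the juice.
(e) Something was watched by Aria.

(a) Not entailed — 'near the window' adds information not in the original event.
(b) Not entailed — 'methodically' adds information not in the original event.
(c) Entailed — the narrative places the writing before the stirring.
(d) Not entailed — Ravi wrote the footage, not the juice; the juice belongs to the stirring event.
(e) Entailed — this follows by dropping conjuncts from the watching event's description.

(c), (e)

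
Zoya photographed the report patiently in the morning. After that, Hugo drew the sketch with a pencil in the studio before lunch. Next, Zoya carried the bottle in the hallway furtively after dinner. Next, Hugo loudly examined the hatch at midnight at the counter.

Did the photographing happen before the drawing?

yes

The narrative orders the photographing before the drawing.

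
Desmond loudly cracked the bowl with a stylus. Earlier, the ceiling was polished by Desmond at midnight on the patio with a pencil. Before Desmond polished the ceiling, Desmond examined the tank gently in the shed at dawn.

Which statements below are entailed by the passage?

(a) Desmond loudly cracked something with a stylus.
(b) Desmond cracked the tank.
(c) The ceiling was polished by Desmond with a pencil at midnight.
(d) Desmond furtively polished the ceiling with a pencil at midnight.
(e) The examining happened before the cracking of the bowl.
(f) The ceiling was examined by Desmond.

(a), (c), (e)

(a) Entailed — generalizing the patient leaves a sub-description the original still satisfies.
(b) Not entailed — Desmond cracked the bowl, not the tank; the tank belongs to the examining event.
(c) Entailed — dropping 'on the patio' leaves a sub-description the original still satisfies.
(d) Not entailed — 'furtively' adds information not in the original event.
(e) Entailed — the narrative places the examining before the cracking.
(f) Not entailed — Desmond examined the tank, not the ceiling; the ceiling belongs to the polishing event.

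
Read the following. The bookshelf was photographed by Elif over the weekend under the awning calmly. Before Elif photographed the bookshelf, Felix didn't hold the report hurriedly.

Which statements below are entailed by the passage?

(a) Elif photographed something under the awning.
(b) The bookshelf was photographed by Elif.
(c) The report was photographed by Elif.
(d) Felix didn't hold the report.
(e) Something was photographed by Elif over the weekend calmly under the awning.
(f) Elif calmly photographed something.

(a) Entailed — every conjunct here is already in the original photographing event.
(b) Entailed — the original entails any weakening of itself; this just drops 'calmly', 'under the awning', 'over the weekend'.
(c) Not entailed — Elif photographed the bookshelf, not the report; the report belongs to the holding event.
(d) Not entailed — dropping 'hurriedly' under negation is not valid — the original leaves open that Felix held the report some other way.
(e) Entailed — the original entails any weakening of itself; this just generalizes the patient.
(f) Entailed — every conjunct here is already in the original photographing event.

(a), (b), (e), (f)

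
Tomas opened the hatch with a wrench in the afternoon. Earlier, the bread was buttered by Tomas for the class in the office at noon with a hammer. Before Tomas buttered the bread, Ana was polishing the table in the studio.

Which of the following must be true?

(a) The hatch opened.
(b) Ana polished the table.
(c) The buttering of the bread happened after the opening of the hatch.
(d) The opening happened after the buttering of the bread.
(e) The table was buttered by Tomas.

(a), (b), (d)

(a) Entailed — 'Tomas opened the hatch' is causative; it entails the inchoative 'the hatch opened'.
(b) Entailed — 'polish' is an activity; 'was polishing' entails that some polishing happened, so 'polished' holds.
(c) Not entailed — the narrative places the buttering before the opening, not after.
(d) Entailed — the narrative places the buttering before the opening.
(e) Not entailed — Tomas buttered the bread, not the table; the table belongs to the polishing event.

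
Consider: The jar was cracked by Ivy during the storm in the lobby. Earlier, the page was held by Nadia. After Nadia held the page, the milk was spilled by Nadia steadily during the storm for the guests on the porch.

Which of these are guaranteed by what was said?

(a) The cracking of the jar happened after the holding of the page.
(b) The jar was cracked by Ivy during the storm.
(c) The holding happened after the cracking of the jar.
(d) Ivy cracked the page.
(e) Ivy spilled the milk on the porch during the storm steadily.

(a) Entailed — the narrative places the holding before the cracking.
(b) Entailed — this follows by dropping conjuncts from the cracking event's description.
(c) Not entailed — the narrative places the holding before the cracking, not after.
(d) Not entailed — Ivy cracked the jar, not the page; the page belongs to the holding event.
(e) Not entailed — the passage has Nadia spilling the milk, not Ivy.

(a), (b)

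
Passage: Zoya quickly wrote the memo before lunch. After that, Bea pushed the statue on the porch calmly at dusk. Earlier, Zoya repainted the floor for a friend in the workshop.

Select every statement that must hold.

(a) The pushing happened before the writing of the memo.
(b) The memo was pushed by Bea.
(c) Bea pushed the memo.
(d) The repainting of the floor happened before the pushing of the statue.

(d)

(a) Not entailed — the narrative places the writing before the pushing, not after.
(b) Not entailed — Bea pushed the statue, not the memo; the memo belongs to the writing event.
(c) Not entailed — Bea pushed the statue, not the memo; the memo belongs to the writing event.
(d) Entailed — the narrative places the repainting before the pushing.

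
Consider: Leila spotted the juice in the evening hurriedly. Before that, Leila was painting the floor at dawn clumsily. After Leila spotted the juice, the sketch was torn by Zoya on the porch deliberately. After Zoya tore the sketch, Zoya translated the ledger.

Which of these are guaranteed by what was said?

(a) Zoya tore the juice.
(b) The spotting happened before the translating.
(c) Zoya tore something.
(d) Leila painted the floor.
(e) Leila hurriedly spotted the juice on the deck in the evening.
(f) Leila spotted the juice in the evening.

(a) Not entailed — Zoya tore the sketch, not the juice; the juice belongs to the spotting event.
(b) Entailed — the narrative places the spotting before the translating.
(c) Entailed — every conjunct here is already in the original tearing event.
(d) Not entailed — 'was painting' is progressive on an accomplishment; it does not entail the completed 'painted'.
(e) Not entailed — 'on the deck' adds information not in the original event.
(f) Entailed — the original entails any weakening of itself; this just drops 'hurriedly'.

(b), (c), (f)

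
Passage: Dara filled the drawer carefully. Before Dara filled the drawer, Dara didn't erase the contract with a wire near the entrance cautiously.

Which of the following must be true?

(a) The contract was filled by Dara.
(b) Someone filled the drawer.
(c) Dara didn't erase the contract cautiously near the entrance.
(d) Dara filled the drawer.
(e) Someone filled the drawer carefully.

(a) Not entailed — Dara filled the drawer, not the contract; the contract belongs to the erasing event.
(b) Entailed — this follows by dropping conjuncts from the filling event's description.
(c) Not entailed — dropping 'with a wire' under negation is not valid — the original leaves open that Dara erased the contract some other way.
(d) Entailed — this follows by dropping conjuncts from the filling event's description.
(e) Entailed — this follows by dropping conjuncts from the filling event's description.

(b), (d), (e)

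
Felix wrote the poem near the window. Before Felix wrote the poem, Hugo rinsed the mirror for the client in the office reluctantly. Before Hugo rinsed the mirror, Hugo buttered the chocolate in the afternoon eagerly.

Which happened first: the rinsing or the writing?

the rinsing

The connectives place the rinsing before the writing.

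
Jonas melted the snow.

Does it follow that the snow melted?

'Jonas melted the snow' is the causative; it entails the inchoative 'the snow melted'.

yes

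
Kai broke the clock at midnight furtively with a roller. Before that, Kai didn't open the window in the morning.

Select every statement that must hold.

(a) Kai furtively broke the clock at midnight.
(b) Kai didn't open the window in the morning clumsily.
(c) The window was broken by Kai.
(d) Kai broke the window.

(a), (b)

(a) Entailed — the original entails any weakening of itself; this just drops 'with a roller'.
(b) Entailed — under negation, adding a further restriction is entailed: if no such opening event occurred, none occurred clumsily either.
(c) Not entailed — Kai broke the clock, not the window; the window belongs to the opening event.
(d) Not entailed — Kai broke the clock, not the window; the window belongs to the opening event.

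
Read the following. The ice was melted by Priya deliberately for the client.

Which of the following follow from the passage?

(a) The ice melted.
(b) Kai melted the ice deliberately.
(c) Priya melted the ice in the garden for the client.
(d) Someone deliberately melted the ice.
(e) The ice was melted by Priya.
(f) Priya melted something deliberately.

(a) Entailed — 'Priya melted the ice' is causative; it entails the inchoative 'the ice melted'.
(b) Not entailed — the passage has Priya melting the ice, not Kai.
(c) Not entailed — 'in the garden' adds information not in the original event.
(d) Entailed — every conjunct here is already in the original melting event.
(e) Entailed — dropping 'for the client', 'deliberately' leaves a sub-description the original still satisfies.
(f) Entailed — every conjunct here is already in the original melting event.

(a), (d), (e), (f)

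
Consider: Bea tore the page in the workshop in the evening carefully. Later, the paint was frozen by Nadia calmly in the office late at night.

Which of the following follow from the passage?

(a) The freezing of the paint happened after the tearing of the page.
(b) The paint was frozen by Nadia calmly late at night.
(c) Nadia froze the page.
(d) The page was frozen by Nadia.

(a), (b)

(a) Entailed — the narrative places the tearing before the freezing.
(b) Entailed — this follows by dropping conjuncts from the freezing event's description.
(c) Not entailed — Nadia froze the paint, not the page; the page belongs to the tearing event.
(d) Not entailed — Nadia froze the paint, not the page; the page belongs to the tearing event.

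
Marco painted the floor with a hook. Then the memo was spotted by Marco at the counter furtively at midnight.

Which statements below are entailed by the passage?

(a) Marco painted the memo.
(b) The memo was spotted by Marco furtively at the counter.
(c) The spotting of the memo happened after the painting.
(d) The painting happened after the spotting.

(b), (c)

(a) Not entailed — Marco painted the floor, not the memo; the memo belongs to the spotting event.
(b) Entailed — every conjunct here is already in the original spotting event.
(c) Entailed — the narrative places the painting before the spotting.
(d) Not entailed — the narrative places the painting before the spotting, not after.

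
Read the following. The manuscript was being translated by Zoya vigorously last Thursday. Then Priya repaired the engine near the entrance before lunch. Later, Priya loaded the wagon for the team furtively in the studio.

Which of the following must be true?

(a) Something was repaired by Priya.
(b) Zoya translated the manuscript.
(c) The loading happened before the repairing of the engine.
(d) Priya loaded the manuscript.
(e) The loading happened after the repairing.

(a) Entailed — dropping 'before lunch', 'near the entrance' and generalizing the patient leaves a sub-description the original still satisfies.
(b) Not entailed — 'was translating' is progressive on an accomplishment; it does not entail the completed 'translated'.
(c) Not entailed — the narrative places the repairing before the loading, not after.
(d) Not entailed — Priya loaded the wagon, not the manuscript; the manuscript belongs to the translating event.
(e) Entailed — the narrative places the repairing before the loading.

(a), (e)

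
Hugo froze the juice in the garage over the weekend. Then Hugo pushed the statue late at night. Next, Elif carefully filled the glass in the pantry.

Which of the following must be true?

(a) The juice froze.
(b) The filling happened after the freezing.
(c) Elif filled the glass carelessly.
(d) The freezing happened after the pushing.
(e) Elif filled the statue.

(a) Entailed — 'Hugo froze the juice' is causative; it entails the inchoative 'the juice froze'.
(b) Entailed — the narrative places the freezing before the filling.
(c) Not entailed — 'carelessly' adds a manner not in (and inconsistent with) the original.
(d) Not entailed — the narrative places the freezing before the pushing, not after.
(e) Not entailed — Elif filled the glass, not the statue; the statue belongs to the pushing event.

(a), (b)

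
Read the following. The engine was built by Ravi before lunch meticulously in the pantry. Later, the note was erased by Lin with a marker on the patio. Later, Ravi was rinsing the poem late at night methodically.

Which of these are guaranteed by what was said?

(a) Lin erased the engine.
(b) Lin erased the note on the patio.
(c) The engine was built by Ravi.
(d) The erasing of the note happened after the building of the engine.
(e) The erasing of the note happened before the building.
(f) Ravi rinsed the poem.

(a) Not entailed — Lin erased the note, not the engine; the engine belongs to the building event.
(b) Entailed — every conjunct here is already in the original erasing event.
(c) Entailed — dropping 'in the pantry', 'meticulously', 'before lunch' leaves a sub-description the original still satisfies.
(d) Entailed — the narrative places the building before the erasing.
(e) Not entailed — the narrative places the building before the erasing, not after.
(f) Entailed — 'rinse' is an activity; 'was rinsing' entails that some rinsing happened, so 'rinsed' holds.

(b), (c), (d), (f)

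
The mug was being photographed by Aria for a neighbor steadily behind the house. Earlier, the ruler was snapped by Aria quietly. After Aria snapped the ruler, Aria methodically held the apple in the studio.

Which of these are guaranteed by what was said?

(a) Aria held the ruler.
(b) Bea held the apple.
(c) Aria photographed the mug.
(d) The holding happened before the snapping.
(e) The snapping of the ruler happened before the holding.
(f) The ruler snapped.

(e), (f)

(a) Not entailed — Aria held the apple, not the ruler; the ruler belongs to the snapping event.
(b) Not entailed — the passage has Aria holding the apple, not Bea.
(c) Not entailed — 'was photographing' is progressive on an accomplishment; it does not entail the completed 'photographed'.
(d) Not entailed — the narrative places the snapping before the holding, not after.
(e) Entailed — the narrative places the snapping before the holding.
(f) Entailed — 'Aria snapped the ruler' is causative; it entails the inchoative 'the ruler snapped'.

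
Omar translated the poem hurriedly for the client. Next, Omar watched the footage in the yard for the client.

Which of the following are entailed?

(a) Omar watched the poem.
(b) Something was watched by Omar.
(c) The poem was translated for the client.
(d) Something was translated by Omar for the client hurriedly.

(a) Not entailed — Omar watched the footage, not the poem; the poem belongs to the translating event.
(b) Entailed — every conjunct here is already in the original watching event.
(c) Entailed — every conjunct here is already in the original translating event.
(d) Entailed — the original entails any weakening of itself; this just generalizes the patient.

(b), (c), (d)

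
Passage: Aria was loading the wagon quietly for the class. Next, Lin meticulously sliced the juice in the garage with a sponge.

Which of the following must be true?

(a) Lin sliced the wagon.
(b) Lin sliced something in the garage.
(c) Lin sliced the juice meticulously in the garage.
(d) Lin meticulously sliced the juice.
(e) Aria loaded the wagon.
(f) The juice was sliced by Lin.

(b), (c), (d), (f)

(a) Not entailed — Lin sliced the juice, not the wagon; the wagon belongs to the loading event.
(b) Entailed — every conjunct here is already in the original slicing event.
(c) Entailed — every conjunct here is already in the original slicing event.
(d) Entailed — dropping 'in the garage', 'with a sponge' leaves a sub-description the original still satisfies.
(e) Not entailed — 'was loading' is progressive on an accomplishment; it does not entail the completed 'loaded'.
(f) Entailed — the original entails any weakening of itself; this just drops 'meticulously', 'in the garage', 'with a sponge'.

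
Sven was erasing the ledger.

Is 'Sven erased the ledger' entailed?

'was erasing' is progressive; for an accomplishment like 'erase the ledger', it doesn't entail completion.

no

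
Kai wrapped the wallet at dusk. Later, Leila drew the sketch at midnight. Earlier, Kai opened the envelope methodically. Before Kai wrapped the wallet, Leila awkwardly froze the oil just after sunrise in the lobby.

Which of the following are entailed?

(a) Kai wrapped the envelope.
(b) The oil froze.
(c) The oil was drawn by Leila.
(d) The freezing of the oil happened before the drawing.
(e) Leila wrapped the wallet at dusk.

(b), (d)

(a) Not entailed — Kai wrapped the wallet, not the envelope; the envelope belongs to the opening event.
(b) Entailed — 'Leila froze the oil' is causative; it entails the inchoative 'the oil froze'.
(c) Not entailed — Leila drew the sketch, not the oil; the oil belongs to the freezing event.
(d) Entailed — the narrative places the freezing before the drawing.
(e) Not entailed — the passage has Kai wrapping the wallet, not Leila.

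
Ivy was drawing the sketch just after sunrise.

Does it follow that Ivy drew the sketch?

no

'was drawing' is progressive; for an accomplishment like 'draw the sketch', it doesn't entail completion.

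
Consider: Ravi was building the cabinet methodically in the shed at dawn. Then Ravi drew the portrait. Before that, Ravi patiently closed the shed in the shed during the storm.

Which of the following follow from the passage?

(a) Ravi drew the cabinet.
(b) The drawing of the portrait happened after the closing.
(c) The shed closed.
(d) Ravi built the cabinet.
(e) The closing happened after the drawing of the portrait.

(a) Not entailed — Ravi drew the portrait, not the cabinet; the cabinet belongs to the building event.
(b) Entailed — the narrative places the closing before the drawing.
(c) Entailed — 'Ravi closed the shed' is causative; it entails the inchoative 'the shed closed'.
(d) Not entailed — 'was building' is progressive on an accomplishment; it does not entail the completed 'built'.
(e) Not entailed — the narrative places the closing before the drawing, not after.

(b), (c)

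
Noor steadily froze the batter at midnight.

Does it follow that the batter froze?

yes

'Noor froze the batter' is the causative; it entails the inchoative 'the batter froze'.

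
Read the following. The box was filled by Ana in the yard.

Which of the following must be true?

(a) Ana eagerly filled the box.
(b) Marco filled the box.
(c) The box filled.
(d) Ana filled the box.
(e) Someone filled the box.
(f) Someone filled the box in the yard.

(c), (d), (e), (f)

(a) Not entailed — 'eagerly' adds information not in the original event.
(b) Not entailed — the passage has Ana filling the box, not Marco.
(c) Entailed — 'Ana filled the box' is causative; it entails the inchoative 'the box filled'.
(d) Entailed — dropping 'in the yard' leaves a sub-description the original still satisfies.
(e) Entailed — the original entails any weakening of itself; this just drops 'in the yard' and generalizes the agent.
(f) Entailed — this follows by dropping conjuncts from the filling event's description.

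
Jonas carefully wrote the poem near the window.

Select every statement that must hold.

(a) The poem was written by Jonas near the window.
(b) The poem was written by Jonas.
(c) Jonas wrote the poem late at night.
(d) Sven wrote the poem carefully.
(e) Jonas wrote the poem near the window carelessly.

(a), (b)

(a) Entailed — every conjunct here is already in the original writing event.
(b) Entailed — this follows by dropping conjuncts from the writing event's description.
(c) Not entailed — 'late at night' adds information not in the original event.
(d) Not entailed — the passage has Jonas writing the poem, not Sven.
(e) Not entailed — 'carelessly' adds a manner not in (and inconsistent with) the original.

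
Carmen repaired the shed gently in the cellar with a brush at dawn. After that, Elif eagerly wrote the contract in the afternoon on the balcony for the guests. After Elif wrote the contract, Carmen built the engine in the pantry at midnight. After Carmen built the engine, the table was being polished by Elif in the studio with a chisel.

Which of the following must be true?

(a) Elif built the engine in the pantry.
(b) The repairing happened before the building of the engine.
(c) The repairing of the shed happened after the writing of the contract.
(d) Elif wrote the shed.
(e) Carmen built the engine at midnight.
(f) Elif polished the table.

(a) Not entailed — the passage has Carmen building the engine, not Elif.
(b) Entailed — the narrative places the repairing before the building.
(c) Not entailed — the narrative places the repairing before the writing, not after.
(d) Not entailed — Elif wrote the contract, not the shed; the shed belongs to the repairing event.
(e) Entailed — every conjunct here is already in the original building event.
(f) Entailed — 'polish' is an activity; 'was polishing' entails that some polishing happened, so 'polished' holds.

(b), (e), (f)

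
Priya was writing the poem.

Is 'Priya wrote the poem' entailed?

'was writing' is progressive; for an accomplishment like 'write the poem', it doesn't entail completion.

no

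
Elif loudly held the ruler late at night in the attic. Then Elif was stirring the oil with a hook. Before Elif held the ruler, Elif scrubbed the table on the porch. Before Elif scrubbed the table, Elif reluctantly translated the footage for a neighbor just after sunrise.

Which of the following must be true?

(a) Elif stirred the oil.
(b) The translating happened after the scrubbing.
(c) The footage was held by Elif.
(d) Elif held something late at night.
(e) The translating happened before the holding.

(a), (d), (e)

(a) Entailed — 'stir' is an activity; 'was stirring' entails that some stirring happened, so 'stirred' holds.
(b) Not entailed — the narrative places the translating before the scrubbing, not after.
(c) Not entailed — Elif held the ruler, not the footage; the footage belongs to the translating event.
(d) Entailed — this follows by dropping conjuncts from the holding event's description.
(e) Entailed — the narrative places the translating before the holding.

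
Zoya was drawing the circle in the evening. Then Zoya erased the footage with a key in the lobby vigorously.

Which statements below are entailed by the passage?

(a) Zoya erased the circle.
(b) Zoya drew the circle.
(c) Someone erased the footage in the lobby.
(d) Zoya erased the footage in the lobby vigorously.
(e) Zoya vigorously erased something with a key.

(c), (d), (e)

(a) Not entailed — Zoya erased the footage, not the circle; the circle belongs to the drawing event.
(b) Not entailed — 'was drawing' is progressive on an accomplishment; it does not entail the completed 'drew'.
(c) Entailed — dropping 'vigorously', 'with a key' and generalizing the agent leaves a sub-description the original still satisfies.
(d) Entailed — dropping 'with a key' leaves a sub-description the original still satisfies.
(e) Entailed — every conjunct here is already in the original erasing event.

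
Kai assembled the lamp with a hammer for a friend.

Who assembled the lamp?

'Kai' marks the agent of the assembling event.

Kai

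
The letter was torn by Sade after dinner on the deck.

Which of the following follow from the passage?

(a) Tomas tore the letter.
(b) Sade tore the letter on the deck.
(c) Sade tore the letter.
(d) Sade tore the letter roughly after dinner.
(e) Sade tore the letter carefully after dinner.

(b), (c)

(a) Not entailed — the passage has Sade tearing the letter, not Tomas.
(b) Entailed — dropping 'after dinner' leaves a sub-description the original still satisfies.
(c) Entailed — dropping 'on the deck', 'after dinner' leaves a sub-description the original still satisfies.
(d) Not entailed — 'roughly' adds information not in the original event.
(e) Not entailed — 'carefully' adds information not in the original event.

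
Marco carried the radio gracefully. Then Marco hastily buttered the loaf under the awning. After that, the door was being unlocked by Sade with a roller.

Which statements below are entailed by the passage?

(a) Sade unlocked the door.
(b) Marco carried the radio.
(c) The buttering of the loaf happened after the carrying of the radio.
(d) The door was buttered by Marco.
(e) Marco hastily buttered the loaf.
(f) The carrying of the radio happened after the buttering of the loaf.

(a) Not entailed — 'was unlocking' is progressive on an accomplishment; it does not entail the completed 'unlocked'.
(b) Entailed — every conjunct here is already in the original carrying event.
(c) Entailed — the narrative places the carrying before the buttering.
(d) Not entailed — Marco buttered the loaf, not the door; the door belongs to the unlocking event.
(e) Entailed — dropping 'under the awning' leaves a sub-description the original still satisfies.
(f) Not entailed — the narrative places the carrying before the buttering, not after.

(b), (c), (e)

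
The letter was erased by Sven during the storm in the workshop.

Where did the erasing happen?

'in the workshop' marks the location of the erasing event.

in the workshop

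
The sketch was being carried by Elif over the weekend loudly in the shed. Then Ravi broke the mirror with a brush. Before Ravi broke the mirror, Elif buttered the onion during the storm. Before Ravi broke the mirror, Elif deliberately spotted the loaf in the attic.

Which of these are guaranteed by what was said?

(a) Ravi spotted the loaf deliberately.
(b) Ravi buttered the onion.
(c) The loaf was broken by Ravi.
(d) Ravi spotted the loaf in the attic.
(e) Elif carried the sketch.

(e)

(a) Not entailed — the passage has Elif spotting the loaf, not Ravi.
(b) Not entailed — the passage has Elif buttering the onion, not Ravi.
(c) Not entailed — Ravi broke the mirror, not the loaf; the loaf belongs to the spotting event.
(d) Not entailed — the passage has Elif spotting the loaf, not Ravi.
(e) Entailed — 'carry' is an activity; 'was carrying' entails that some carrying happened, so 'carried' holds.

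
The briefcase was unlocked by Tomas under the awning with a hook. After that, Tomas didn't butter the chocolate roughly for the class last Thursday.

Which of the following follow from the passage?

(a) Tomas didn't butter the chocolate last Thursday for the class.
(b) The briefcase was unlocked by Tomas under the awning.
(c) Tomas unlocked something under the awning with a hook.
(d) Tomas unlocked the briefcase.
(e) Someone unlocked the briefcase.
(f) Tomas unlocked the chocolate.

(b), (c), (d), (e)

(a) Not entailed — dropping 'roughly' under negation is not valid — the original leaves open that Tomas buttered the chocolate some other way.
(b) Entailed — dropping 'with a hook' leaves a sub-description the original still satisfies.
(c) Entailed — the original entails any weakening of itself; this just generalizes the patient.
(d) Entailed — dropping 'under the awning', 'with a hook' leaves a sub-description the original still satisfies.
(e) Entailed — dropping 'under the awning', 'with a hook' and generalizing the agent leaves a sub-description the original still satisfies.
(f) Not entailed — Tomas unlocked the briefcase, not the chocolate; the chocolate belongs to the buttering event.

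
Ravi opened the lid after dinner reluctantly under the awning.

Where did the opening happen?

under the awning

'under the awning' marks the location of the opening event.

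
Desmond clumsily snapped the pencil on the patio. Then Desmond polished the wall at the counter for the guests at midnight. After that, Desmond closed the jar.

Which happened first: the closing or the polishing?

The connectives place the polishing before the closing.

the polishing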